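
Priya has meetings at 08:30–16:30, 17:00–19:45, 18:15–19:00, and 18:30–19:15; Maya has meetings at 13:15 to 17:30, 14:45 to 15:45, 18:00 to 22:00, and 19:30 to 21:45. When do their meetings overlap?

First set merges to 08:30–16:30, 17:00–19:45.
Second set merges to 13:15–17:30, 18:00–22:00.
08:30–16:30 meets the second set on 13:15–16:30.
17:00–19:45 meets the second set on 17:00–17:30, 18:00–19:45.

13:15–16:30, 17:00–17:30, 18:00–19:45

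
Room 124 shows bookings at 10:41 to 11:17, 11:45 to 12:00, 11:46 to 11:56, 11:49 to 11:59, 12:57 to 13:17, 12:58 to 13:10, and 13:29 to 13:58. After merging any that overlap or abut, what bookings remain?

11:45-12:00 is disjoint → start new block.
11:46-11:56 overlaps/touches 11:45-12:00 → extend to 11:45-12:00.
11:49-11:59 overlaps/touches 11:45-12:00 → extend to 11:45-12:00.
12:57-13:17 is disjoint → start new block.
12:58-13:10 overlaps/touches 12:57-13:17 → extend to 12:57-13:17.
13:29-13:58 is disjoint → start new block.

10:41-11:17, 11:45-12:00, 12:57-13:17, 13:29-13:58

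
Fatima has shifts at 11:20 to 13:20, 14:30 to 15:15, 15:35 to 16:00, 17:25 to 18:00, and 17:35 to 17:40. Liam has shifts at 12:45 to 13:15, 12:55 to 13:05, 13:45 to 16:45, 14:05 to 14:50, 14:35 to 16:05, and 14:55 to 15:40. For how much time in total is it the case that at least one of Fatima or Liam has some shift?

5 h 35 min

First set merges to 11:20-13:20, 14:30-15:15, 15:35-16:00, 17:25-18:00.
Second set merges to 12:45-13:15, 13:45-16:45.
A ∪ B = 11:20-13:20, 13:45-16:45, 17:25-18:00.
Total: 2 h + 3 h + 35 min = 5 h 35 min.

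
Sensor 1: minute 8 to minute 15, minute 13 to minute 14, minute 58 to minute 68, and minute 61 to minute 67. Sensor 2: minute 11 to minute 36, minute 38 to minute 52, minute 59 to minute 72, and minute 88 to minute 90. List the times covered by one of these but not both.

minute 8 to minute 11, minute 15 to minute 36, minute 38 to minute 52, minute 58 to minute 59, minute 68 to minute 72, minute 88 to minute 90

A, merged: minute 8 to minute 15, minute 58 to minute 68.
Only in the first: minute 8 to minute 11, minute 58 to minute 59.
Only in the second: minute 15 to minute 36, minute 38 to minute 52, minute 68 to minute 72, minute 88 to minute 90.
Together these are the periods covered by exactly one.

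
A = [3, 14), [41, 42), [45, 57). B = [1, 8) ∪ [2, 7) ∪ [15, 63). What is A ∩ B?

[3, 8) ∪ [41, 42) ∪ [45, 57)

Merge the second list: [1, 8), [15, 63).
[3, 14) ∩ B → [3, 8).
[41, 42) ∩ B → [41, 42).
[45, 57) ∩ B → [45, 57).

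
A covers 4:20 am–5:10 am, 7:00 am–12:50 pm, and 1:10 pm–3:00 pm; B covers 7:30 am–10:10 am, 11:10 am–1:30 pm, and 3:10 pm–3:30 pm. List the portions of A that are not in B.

4:20 am–5:10 am, 7:00 am–7:30 am, 10:10 am–11:10 am, 1:30 pm–3:00 pm

4:20 am–5:10 am: nothing removed.
7:00 am–12:50 pm \ B = 7:00 am–7:30 am, 10:10 am–11:10 am.
1:10 pm–3:00 pm \ B = 1:30 pm–3:00 pm.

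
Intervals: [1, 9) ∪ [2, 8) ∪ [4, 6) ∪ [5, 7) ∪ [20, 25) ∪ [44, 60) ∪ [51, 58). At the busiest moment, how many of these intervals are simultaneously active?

4

Sweep endpoints in order; track running count of active intervals.
Peak of 4 reached at 5.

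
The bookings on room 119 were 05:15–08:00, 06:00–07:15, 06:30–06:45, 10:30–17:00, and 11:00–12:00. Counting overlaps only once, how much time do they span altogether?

9 h 15 min

Merged: 05:15–08:00, 10:30–17:00.
Lengths: 2 h 45 min + 6 h 30 min = 9 h 15 min.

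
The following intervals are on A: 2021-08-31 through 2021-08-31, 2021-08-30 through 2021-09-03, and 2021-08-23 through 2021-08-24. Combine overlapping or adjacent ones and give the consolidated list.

2021-08-23 through 2021-08-24, 2021-08-30 through 2021-09-03

Sort by start: 2021-08-23 through 2021-08-24, 2021-08-30 through 2021-09-03, 2021-08-31 through 2021-08-31.
2021-08-30 through 2021-09-03 is disjoint → start new block.
2021-08-31 through 2021-08-31 overlaps/touches 2021-08-30 through 2021-09-03 → extend to 2021-08-30 through 2021-09-03.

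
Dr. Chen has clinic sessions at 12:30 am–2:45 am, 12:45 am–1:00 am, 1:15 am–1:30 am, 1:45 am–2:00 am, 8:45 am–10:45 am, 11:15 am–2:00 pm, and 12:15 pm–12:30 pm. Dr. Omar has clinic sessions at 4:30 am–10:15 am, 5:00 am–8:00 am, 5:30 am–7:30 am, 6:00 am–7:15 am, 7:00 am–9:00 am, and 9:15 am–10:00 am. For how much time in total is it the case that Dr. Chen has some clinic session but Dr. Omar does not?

A, merged: 12:30 am–2:45 am, 8:45 am–10:45 am, 11:15 am–2:00 pm.
B, merged: 4:30 am–10:15 am.
A \ B = 12:30 am–2:45 am, 10:15 am–10:45 am, 11:15 am–2:00 pm.
Total: 2 h 15 min + 30 min + 2 h 45 min = 5 h 30 min.

5 h 30 min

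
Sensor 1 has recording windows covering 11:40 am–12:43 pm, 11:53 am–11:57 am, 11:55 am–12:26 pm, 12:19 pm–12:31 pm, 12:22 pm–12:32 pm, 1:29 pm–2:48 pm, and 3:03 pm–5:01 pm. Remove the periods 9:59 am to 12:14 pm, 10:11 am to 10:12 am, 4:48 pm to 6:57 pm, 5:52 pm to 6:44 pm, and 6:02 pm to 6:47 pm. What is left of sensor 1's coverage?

12:14 pm–12:43 pm, 1:29 pm–2:48 pm, 3:03 pm–4:48 pm

First set merges to 11:40 am–12:43 pm, 1:29 pm–2:48 pm, 3:03 pm–5:01 pm.
Second set merges to 9:59 am–12:14 pm, 4:48 pm–6:57 pm.
11:40 am–12:43 pm minus B → 12:14 pm–12:43 pm.
1:29 pm–2:48 pm: no B overlap → unchanged.
3:03 pm–5:01 pm minus B → 3:03 pm–4:48 pm.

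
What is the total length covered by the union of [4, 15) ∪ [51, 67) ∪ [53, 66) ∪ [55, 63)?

Merged: [4, 15), [51, 67).
Lengths: 11 + 16 = 27.

27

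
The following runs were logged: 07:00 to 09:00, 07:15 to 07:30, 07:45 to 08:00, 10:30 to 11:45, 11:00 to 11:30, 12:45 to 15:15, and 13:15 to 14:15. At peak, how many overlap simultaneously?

2

Walk the sorted start/end points keeping a running depth.
The depth first hits 2 at 07:15.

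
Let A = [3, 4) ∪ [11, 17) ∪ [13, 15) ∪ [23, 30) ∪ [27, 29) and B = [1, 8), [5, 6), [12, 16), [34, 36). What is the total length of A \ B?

9

A, merged: [3, 4), [11, 17), [23, 30).
B, merged: [1, 8), [12, 16), [34, 36).
A \ B = [11, 12), [16, 17), [23, 30).
Total: 1 + 1 + 7 = 9.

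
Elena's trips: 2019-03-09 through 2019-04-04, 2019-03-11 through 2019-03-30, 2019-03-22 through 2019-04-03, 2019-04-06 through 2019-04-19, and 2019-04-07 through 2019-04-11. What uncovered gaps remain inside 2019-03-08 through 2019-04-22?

After merging, the occupied span is 2019-03-09 through 2019-04-04, 2019-04-06 through 2019-04-19.
Gaps within 2019-03-08 through 2019-04-22: 2019-03-08 through 2019-03-08, 2019-04-05 through 2019-04-05, 2019-04-20 through 2019-04-22.

2019-03-08 through 2019-03-08, 2019-04-05 through 2019-04-05, 2019-04-20 through 2019-04-22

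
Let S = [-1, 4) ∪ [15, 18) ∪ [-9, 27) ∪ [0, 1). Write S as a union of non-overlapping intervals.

[-9, 27)

Sort by start: [-9, 27), [-1, 4), [0, 1), [15, 18).
[-1, 4) overlaps/touches [-9, 27) → extend to [-9, 27).
[0, 1) overlaps/touches [-9, 27) → extend to [-9, 27).
[15, 18) overlaps/touches [-9, 27) → extend to [-9, 27).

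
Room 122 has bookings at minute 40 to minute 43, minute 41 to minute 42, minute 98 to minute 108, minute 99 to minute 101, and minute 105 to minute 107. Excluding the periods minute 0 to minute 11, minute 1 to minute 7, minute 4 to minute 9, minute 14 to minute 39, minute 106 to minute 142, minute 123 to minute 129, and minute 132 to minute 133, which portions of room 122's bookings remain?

minute 40 to minute 43, minute 98 to minute 106

Merge the first list: minute 40 to minute 43, minute 98 to minute 108.
Merge the second list: minute 0 to minute 11, minute 14 to minute 39, minute 106 to minute 142.
minute 40 to minute 43: no B overlap → unchanged.
minute 98 to minute 108 minus B → minute 98 to minute 106.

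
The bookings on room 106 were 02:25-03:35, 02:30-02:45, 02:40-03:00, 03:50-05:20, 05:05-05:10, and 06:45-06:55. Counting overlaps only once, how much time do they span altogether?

2 h 50 min

Merged: 02:25–03:35, 03:50–05:20, 06:45–06:55.
Lengths: 1 h 10 min + 1 h 30 min + 10 min = 2 h 50 min.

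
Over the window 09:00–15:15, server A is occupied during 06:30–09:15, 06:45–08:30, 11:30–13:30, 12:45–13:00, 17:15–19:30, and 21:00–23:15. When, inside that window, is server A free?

Covered (merged): 06:30–09:15, 11:30–13:30, 17:15–19:30, 21:00–23:15.
Complement within 09:00–15:15: 09:15–11:30, 13:30–15:15.

09:15–11:30, 13:30–15:15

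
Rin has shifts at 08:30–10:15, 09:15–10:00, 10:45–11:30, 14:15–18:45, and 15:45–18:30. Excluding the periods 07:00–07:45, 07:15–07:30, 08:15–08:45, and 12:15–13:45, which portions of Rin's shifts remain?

Merge the first list: 08:30-10:15, 10:45-11:30, 14:15-18:45.
Merge the second list: 07:00-07:45, 08:15-08:45, 12:15-13:45.
08:30-10:15 \ B = 08:45-10:15.
10:45-11:30: nothing removed.
14:15-18:45: nothing removed.

08:45-10:15, 10:45-11:30, 14:15-18:45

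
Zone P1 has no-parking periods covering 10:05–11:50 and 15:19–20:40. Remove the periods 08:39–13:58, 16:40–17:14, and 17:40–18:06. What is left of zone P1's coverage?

10:05-11:50: fully covered by B → removed.
15:19-20:40 minus B → 15:19-16:40, 17:14-17:40, 18:06-20:40.

15:19-16:40, 17:14-17:40, 18:06-20:40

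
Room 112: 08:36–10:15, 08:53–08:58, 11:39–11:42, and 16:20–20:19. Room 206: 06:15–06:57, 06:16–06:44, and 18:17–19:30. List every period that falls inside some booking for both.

18:17–19:30

Merge the first list: 08:36–10:15, 11:39–11:42, 16:20–20:19.
Merge the second list: 06:15–06:57, 18:17–19:30.
08:36–10:15 falls entirely outside B.
11:39–11:42 falls entirely outside B.
16:20–20:19 overlaps B on 18:17–19:30.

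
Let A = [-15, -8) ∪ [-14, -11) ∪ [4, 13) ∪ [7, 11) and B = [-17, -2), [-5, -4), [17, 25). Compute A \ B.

[4, 13)

First set merges to [-15, -8), [4, 13).
Second set merges to [-17, -2), [17, 25).
[-15, -8): fully covered by B → removed.
[4, 13): no B overlap → unchanged.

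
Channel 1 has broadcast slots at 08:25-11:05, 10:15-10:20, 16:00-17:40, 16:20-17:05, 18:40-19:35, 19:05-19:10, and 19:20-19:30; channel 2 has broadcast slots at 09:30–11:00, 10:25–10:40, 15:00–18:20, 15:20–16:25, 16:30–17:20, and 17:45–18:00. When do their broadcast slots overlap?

09:30–11:00, 16:00–17:40

First set merges to 08:25–11:05, 16:00–17:40, 18:40–19:35.
Second set merges to 09:30–11:00, 15:00–18:20.
08:25–11:05 overlaps B on 09:30–11:00.
16:00–17:40 overlaps B on 16:00–17:40.
18:40–19:35 falls entirely outside B.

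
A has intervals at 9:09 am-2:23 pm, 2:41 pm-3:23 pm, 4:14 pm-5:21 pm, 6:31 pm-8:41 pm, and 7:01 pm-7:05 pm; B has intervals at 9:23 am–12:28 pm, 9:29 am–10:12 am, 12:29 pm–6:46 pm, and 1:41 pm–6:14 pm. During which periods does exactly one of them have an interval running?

9:09 am-9:23 am, 12:28 pm-12:29 pm, 2:23 pm-2:41 pm, 3:23 pm-4:14 pm, 5:21 pm-6:31 pm, 6:46 pm-8:41 pm

A, merged: 9:09 am-2:23 pm, 2:41 pm-3:23 pm, 4:14 pm-5:21 pm, 6:31 pm-8:41 pm.
B, merged: 9:23 am-12:28 pm, 12:29 pm-6:46 pm.
A but not B: 9:09 am-9:23 am, 12:28 pm-12:29 pm, 6:46 pm-8:41 pm.
B but not A: 2:23 pm-2:41 pm, 3:23 pm-4:14 pm, 5:21 pm-6:31 pm.
Combining gives A △ B.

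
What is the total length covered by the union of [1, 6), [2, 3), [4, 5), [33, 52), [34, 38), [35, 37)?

24

Merged: [1, 6), [33, 52).
Lengths: 5 + 19 = 24.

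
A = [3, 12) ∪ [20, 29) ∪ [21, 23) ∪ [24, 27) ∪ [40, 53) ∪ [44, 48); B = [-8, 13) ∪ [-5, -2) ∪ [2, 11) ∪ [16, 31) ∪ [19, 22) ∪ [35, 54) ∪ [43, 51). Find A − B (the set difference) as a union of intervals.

A, merged: [3, 12), [20, 29), [40, 53).
B, merged: [-8, 13), [16, 31), [35, 54).
[3, 12): entirely removed.
[20, 29): entirely removed.
[40, 53): entirely removed.

none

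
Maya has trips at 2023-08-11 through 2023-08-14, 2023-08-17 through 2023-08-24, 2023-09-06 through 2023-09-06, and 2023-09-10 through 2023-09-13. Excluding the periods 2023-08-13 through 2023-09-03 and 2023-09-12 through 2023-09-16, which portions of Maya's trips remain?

2023-08-11 through 2023-08-12, 2023-09-06 through 2023-09-06, 2023-09-10 through 2023-09-11

2023-08-11 through 2023-08-14 minus B → 2023-08-11 through 2023-08-12.
2023-08-17 through 2023-08-24: fully covered by B → removed.
2023-09-06 through 2023-09-06: no B overlap → unchanged.
2023-09-10 through 2023-09-13 minus B → 2023-09-10 through 2023-09-11.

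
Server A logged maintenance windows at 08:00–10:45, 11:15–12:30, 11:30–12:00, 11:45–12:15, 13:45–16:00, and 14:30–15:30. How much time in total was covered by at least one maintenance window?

Merged: 08:00–10:45, 11:15–12:30, 13:45–16:00.
Lengths: 2 h 45 min + 1 h 15 min + 2 h 15 min = 6 h 15 min.

6 h 15 min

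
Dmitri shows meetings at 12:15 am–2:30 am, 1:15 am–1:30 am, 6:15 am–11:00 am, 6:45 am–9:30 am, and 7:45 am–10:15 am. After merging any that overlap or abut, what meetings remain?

1:15 am–1:30 am overlaps/touches 12:15 am–2:30 am → extend to 12:15 am–2:30 am.
6:15 am–11:00 am is disjoint → start new block.
6:45 am–9:30 am overlaps/touches 6:15 am–11:00 am → extend to 6:15 am–11:00 am.
7:45 am–10:15 am overlaps/touches 6:15 am–11:00 am → extend to 6:15 am–11:00 am.

12:15 am–2:30 am, 6:15 am–11:00 am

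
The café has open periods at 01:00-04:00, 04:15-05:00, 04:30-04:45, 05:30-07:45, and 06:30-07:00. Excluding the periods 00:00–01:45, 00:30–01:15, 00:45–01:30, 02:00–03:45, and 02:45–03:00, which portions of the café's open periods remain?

First set merges to 01:00–04:00, 04:15–05:00, 05:30–07:45.
Second set merges to 00:00–01:45, 02:00–03:45.
01:00–04:00 minus B → 01:45–02:00, 03:45–04:00.
04:15–05:00: no B overlap → unchanged.
05:30–07:45: no B overlap → unchanged.

01:45–02:00, 03:45–04:00, 04:15–05:00, 05:30–07:45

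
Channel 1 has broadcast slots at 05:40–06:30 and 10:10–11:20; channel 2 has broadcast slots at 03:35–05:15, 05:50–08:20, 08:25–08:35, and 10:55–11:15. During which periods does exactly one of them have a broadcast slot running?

Only in the first: 05:40–05:50, 10:10–10:55, 11:15–11:20.
Only in the second: 03:35–05:15, 06:30–08:20, 08:25–08:35.
Together these are the periods covered by exactly one.

03:35–05:15, 05:40–05:50, 06:30–08:20, 08:25–08:35, 10:10–10:55, 11:15–11:20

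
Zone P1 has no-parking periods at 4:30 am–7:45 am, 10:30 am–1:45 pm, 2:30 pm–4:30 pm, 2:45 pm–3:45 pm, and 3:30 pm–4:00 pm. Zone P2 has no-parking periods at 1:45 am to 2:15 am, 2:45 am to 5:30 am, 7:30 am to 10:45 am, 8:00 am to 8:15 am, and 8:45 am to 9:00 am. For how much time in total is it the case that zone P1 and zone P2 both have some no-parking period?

1 h 30 min

First set merges to 4:30 am–7:45 am, 10:30 am–1:45 pm, 2:30 pm–4:30 pm.
Second set merges to 1:45 am–2:15 am, 2:45 am–5:30 am, 7:30 am–10:45 am.
A ∩ B = 4:30 am–5:30 am, 7:30 am–7:45 am, 10:30 am–10:45 am.
Total: 1 h + 15 min + 15 min = 1 h 30 min.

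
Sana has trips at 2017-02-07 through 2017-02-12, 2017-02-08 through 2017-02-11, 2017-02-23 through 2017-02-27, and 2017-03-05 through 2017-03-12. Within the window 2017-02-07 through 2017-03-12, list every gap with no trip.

2017-02-13 through 2017-02-22, 2017-02-28 through 2017-03-04

The merged coverage is 2017-02-07 through 2017-02-12, 2017-02-23 through 2017-02-27, 2017-03-05 through 2017-03-12.
Gaps within 2017-02-07 through 2017-03-12: 2017-02-13 through 2017-02-22, 2017-02-28 through 2017-03-04.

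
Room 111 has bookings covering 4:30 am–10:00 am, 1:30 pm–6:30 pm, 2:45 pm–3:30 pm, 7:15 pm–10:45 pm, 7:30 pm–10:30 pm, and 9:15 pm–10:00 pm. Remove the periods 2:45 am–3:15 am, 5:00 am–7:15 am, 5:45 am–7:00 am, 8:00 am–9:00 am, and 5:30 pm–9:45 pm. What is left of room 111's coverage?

Merge the first list: 4:30 am–10:00 am, 1:30 pm–6:30 pm, 7:15 pm–10:45 pm.
Merge the second list: 2:45 am–3:15 am, 5:00 am–7:15 am, 8:00 am–9:00 am, 5:30 pm–9:45 pm.
4:30 am–10:00 am minus B → 4:30 am–5:00 am, 7:15 am–8:00 am, 9:00 am–10:00 am.
1:30 pm–6:30 pm minus B → 1:30 pm–5:30 pm.
7:15 pm–10:45 pm minus B → 9:45 pm–10:45 pm.

4:30 am–5:00 am, 7:15 am–8:00 am, 9:00 am–10:00 am, 1:30 pm–5:30 pm, 9:45 pm–10:45 pm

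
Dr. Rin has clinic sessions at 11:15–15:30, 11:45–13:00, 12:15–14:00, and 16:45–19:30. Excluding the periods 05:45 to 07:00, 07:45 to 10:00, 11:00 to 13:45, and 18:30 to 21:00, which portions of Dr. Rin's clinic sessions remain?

13:45-15:30, 16:45-18:30

First set merges to 11:15-15:30, 16:45-19:30.
11:15-15:30 with B removed leaves 13:45-15:30.
16:45-19:30 with B removed leaves 16:45-18:30.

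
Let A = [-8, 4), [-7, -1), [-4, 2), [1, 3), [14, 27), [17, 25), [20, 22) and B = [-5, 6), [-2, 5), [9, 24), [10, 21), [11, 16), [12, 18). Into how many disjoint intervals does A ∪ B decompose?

2

Merge the first list: [-8, 4), [14, 27).
Merge the second list: [-5, 6), [9, 24).
A ∪ B = [-8, 6), [9, 27).
That is 2 disjoint pieces.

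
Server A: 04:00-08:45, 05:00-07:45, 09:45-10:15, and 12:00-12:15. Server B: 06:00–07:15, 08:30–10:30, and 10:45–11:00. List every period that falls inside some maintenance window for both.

A, merged: 04:00–08:45, 09:45–10:15, 12:00–12:15.
04:00–08:45 meets the second set on 06:00–07:15, 08:30–08:45.
09:45–10:15 meets the second set on 09:45–10:15.
12:00–12:15: no overlap with the second set.

06:00–07:15, 08:30–08:45, 09:45–10:15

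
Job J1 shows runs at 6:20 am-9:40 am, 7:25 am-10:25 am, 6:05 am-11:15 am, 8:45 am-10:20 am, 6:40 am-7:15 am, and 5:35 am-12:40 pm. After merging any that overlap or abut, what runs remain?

5:35 am–12:40 pm

Sort by start: 5:35 am–12:40 pm, 6:05 am–11:15 am, 6:20 am–9:40 am, 6:40 am–7:15 am, 7:25 am–10:25 am, 8:45 am–10:20 am.
6:05 am–11:15 am overlaps/touches 5:35 am–12:40 pm → extend to 5:35 am–12:40 pm.
6:20 am–9:40 am overlaps/touches 5:35 am–12:40 pm → extend to 5:35 am–12:40 pm.
6:40 am–7:15 am overlaps/touches 5:35 am–12:40 pm → extend to 5:35 am–12:40 pm.
7:25 am–10:25 am overlaps/touches 5:35 am–12:40 pm → extend to 5:35 am–12:40 pm.
8:45 am–10:20 am overlaps/touches 5:35 am–12:40 pm → extend to 5:35 am–12:40 pm.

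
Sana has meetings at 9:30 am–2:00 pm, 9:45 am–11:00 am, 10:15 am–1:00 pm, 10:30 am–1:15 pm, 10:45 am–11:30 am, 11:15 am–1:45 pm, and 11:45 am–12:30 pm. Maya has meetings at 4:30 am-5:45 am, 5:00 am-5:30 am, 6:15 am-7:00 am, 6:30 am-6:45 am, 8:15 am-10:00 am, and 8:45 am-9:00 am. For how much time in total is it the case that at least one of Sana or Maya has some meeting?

7 h 45 min

Merge the first list: 9:30 am–2:00 pm.
Merge the second list: 4:30 am–5:45 am, 6:15 am–7:00 am, 8:15 am–10:00 am.
A ∪ B = 4:30 am–5:45 am, 6:15 am–7:00 am, 8:15 am–2:00 pm.
Total: 1 h 15 min + 45 min + 5 h 45 min = 7 h 45 min.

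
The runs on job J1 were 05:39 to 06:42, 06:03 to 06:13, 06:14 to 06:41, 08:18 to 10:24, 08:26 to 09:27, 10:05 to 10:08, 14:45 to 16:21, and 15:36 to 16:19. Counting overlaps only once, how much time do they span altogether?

4 h 45 min

Merged: 05:39–06:42, 08:18–10:24, 14:45–16:21.
Lengths: 1 h 3 min + 2 h 6 min + 1 h 36 min = 4 h 45 min.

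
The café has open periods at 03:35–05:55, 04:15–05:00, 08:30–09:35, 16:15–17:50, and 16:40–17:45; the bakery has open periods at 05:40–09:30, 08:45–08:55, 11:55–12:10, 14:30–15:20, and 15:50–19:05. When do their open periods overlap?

First set merges to 03:35–05:55, 08:30–09:35, 16:15–17:50.
Second set merges to 05:40–09:30, 11:55–12:10, 14:30–15:20, 15:50–19:05.
03:35–05:55 meets the second set on 05:40–05:55.
08:30–09:35 meets the second set on 08:30–09:30.
16:15–17:50 meets the second set on 16:15–17:50.

05:40–05:55, 08:30–09:30, 16:15–17:50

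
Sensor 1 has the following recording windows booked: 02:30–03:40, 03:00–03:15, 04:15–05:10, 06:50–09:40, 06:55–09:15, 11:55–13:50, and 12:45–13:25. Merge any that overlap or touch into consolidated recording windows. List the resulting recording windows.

03:00–03:15 overlaps/touches 02:30–03:40 → extend to 02:30–03:40.
04:15–05:10 is disjoint → start new block.
06:50–09:40 is disjoint → start new block.
06:55–09:15 overlaps/touches 06:50–09:40 → extend to 06:50–09:40.
11:55–13:50 is disjoint → start new block.
12:45–13:25 overlaps/touches 11:55–13:50 → extend to 11:55–13:50.

02:30–03:40, 04:15–05:10, 06:50–09:40, 11:55–13:50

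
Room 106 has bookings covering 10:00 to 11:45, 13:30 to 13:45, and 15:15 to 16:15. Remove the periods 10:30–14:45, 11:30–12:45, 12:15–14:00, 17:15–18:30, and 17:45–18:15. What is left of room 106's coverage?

Second set merges to 10:30-14:45, 17:15-18:30.
10:00-11:45 \ B = 10:00-10:30.
13:30-13:45: entirely removed.
15:15-16:15: nothing removed.

10:00-10:30, 15:15-16:15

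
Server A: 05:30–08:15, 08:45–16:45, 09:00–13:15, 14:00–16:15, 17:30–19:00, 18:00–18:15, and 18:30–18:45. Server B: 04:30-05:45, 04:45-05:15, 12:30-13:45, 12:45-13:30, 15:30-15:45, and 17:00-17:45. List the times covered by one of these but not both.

04:30–05:30, 05:45–08:15, 08:45–12:30, 13:45–15:30, 15:45–16:45, 17:00–17:30, 17:45–19:00

A, merged: 05:30–08:15, 08:45–16:45, 17:30–19:00.
B, merged: 04:30–05:45, 12:30–13:45, 15:30–15:45, 17:00–17:45.
A but not B: 05:45–08:15, 08:45–12:30, 13:45–15:30, 15:45–16:45, 17:45–19:00.
B but not A: 04:30–05:30, 17:00–17:30.
Combining gives A △ B.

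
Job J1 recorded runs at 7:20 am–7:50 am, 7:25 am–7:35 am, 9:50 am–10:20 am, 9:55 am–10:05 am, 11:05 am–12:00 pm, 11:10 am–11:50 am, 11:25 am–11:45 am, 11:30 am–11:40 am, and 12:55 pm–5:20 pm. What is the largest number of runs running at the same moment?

4

Walk the sorted start/end points keeping a running depth.
The depth first hits 4 at 11:30 am.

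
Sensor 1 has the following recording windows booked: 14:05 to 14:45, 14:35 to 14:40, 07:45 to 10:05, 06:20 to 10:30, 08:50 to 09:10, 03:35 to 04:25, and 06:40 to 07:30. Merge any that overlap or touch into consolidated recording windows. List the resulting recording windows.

03:35–04:25, 06:20–10:30, 14:05–14:45

Sort by start: 03:35–04:25, 06:20–10:30, 06:40–07:30, 07:45–10:05, 08:50–09:10, 14:05–14:45, 14:35–14:40.
06:20–10:30 is disjoint → start new block.
06:40–07:30 overlaps/touches 06:20–10:30 → extend to 06:20–10:30.
07:45–10:05 overlaps/touches 06:20–10:30 → extend to 06:20–10:30.
08:50–09:10 overlaps/touches 06:20–10:30 → extend to 06:20–10:30.
14:05–14:45 is disjoint → start new block.
14:35–14:40 overlaps/touches 14:05–14:45 → extend to 14:05–14:45.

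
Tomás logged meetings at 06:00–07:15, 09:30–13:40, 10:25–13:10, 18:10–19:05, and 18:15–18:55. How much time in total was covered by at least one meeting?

6 h 20 min

Merged: 06:00-07:15, 09:30-13:40, 18:10-19:05.
Lengths: 1 h 15 min + 4 h 10 min + 55 min = 6 h 20 min.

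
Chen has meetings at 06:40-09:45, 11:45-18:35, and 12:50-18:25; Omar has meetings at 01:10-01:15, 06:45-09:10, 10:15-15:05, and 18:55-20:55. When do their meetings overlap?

First set merges to 06:40–09:45, 11:45–18:35.
06:40–09:45 meets the second set on 06:45–09:10.
11:45–18:35 meets the second set on 11:45–15:05.

06:45–09:10, 11:45–15:05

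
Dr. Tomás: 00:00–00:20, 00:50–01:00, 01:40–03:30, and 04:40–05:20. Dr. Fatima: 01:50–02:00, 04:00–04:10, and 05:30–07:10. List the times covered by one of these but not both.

00:00-00:20, 00:50-01:00, 01:40-01:50, 02:00-03:30, 04:00-04:10, 04:40-05:20, 05:30-07:10

A \ B = 00:00-00:20, 00:50-01:00, 01:40-01:50, 02:00-03:30, 04:40-05:20.
B \ A = 04:00-04:10, 05:30-07:10.
Union of the two gives the symmetric difference.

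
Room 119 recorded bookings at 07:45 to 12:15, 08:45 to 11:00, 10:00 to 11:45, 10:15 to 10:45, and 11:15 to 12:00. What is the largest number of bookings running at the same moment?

Sweep endpoints in order; track running count of active intervals.
Peak of 4 reached at 10:15.

4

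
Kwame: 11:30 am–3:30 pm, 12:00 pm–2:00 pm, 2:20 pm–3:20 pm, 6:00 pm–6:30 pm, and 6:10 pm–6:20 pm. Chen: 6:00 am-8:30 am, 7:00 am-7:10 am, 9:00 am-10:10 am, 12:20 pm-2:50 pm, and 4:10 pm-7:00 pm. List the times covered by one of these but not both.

Merge the first list: 11:30 am–3:30 pm, 6:00 pm–6:30 pm.
Merge the second list: 6:00 am–8:30 am, 9:00 am–10:10 am, 12:20 pm–2:50 pm, 4:10 pm–7:00 pm.
Only in the first: 11:30 am–12:20 pm, 2:50 pm–3:30 pm.
Only in the second: 6:00 am–8:30 am, 9:00 am–10:10 am, 4:10 pm–6:00 pm, 6:30 pm–7:00 pm.
Together these are the periods covered by exactly one.

6:00 am–8:30 am, 9:00 am–10:10 am, 11:30 am–12:20 pm, 2:50 pm–3:30 pm, 4:10 pm–6:00 pm, 6:30 pm–7:00 pm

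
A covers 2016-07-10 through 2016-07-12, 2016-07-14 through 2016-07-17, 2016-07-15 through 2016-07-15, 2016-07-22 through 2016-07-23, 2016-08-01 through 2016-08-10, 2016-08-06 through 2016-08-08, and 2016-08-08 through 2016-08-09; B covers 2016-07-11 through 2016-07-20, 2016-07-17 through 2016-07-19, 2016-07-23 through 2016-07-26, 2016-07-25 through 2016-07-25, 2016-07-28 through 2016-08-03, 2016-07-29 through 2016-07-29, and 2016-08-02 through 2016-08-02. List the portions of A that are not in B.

Merge the first list: 2016-07-10 through 2016-07-12, 2016-07-14 through 2016-07-17, 2016-07-22 through 2016-07-23, 2016-08-01 through 2016-08-10.
Merge the second list: 2016-07-11 through 2016-07-20, 2016-07-23 through 2016-07-26, 2016-07-28 through 2016-08-03.
2016-07-10 through 2016-07-12 minus B → 2016-07-10 through 2016-07-10.
2016-07-14 through 2016-07-17: fully covered by B → removed.
2016-07-22 through 2016-07-23 minus B → 2016-07-22 through 2016-07-22.
2016-08-01 through 2016-08-10 minus B → 2016-08-04 through 2016-08-10.

2016-07-10 through 2016-07-10, 2016-07-22 through 2016-07-22, 2016-08-04 through 2016-08-10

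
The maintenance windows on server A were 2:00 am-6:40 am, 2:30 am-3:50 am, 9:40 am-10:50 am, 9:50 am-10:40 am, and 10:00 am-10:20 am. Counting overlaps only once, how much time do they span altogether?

Merged: 2:00 am–6:40 am, 9:40 am–10:50 am.
Lengths: 4 h 40 min + 1 h 10 min = 5 h 50 min.

5 h 50 min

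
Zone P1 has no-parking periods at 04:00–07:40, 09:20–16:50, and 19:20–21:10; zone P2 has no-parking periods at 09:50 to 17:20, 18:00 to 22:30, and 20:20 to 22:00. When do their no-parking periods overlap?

Second set merges to 09:50–17:20, 18:00–22:30.
04:00–07:40: no overlap with the second set.
09:20–16:50 meets the second set on 09:50–16:50.
19:20–21:10 meets the second set on 19:20–21:10.

09:50–16:50, 19:20–21:10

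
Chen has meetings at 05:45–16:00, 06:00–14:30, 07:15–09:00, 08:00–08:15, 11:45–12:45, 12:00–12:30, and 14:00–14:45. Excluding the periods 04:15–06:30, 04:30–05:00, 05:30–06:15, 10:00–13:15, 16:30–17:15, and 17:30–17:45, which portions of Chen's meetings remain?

First set merges to 05:45–16:00.
Second set merges to 04:15–06:30, 10:00–13:15, 16:30–17:15, 17:30–17:45.
05:45–16:00 with B removed leaves 06:30–10:00, 13:15–16:00.

06:30–10:00, 13:15–16:00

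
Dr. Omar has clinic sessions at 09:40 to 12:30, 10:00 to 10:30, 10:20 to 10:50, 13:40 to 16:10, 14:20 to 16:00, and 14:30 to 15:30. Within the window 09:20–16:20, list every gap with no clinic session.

Covered (merged): 09:40–12:30, 13:40–16:10.
Uncovered inside 09:20–16:20: 09:20–09:40, 12:30–13:40, 16:10–16:20.

09:20–09:40, 12:30–13:40, 16:10–16:20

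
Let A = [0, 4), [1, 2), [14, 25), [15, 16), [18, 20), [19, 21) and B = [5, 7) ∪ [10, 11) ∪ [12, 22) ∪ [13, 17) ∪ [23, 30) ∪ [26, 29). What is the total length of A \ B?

5

First set merges to [0, 4), [14, 25).
Second set merges to [5, 7), [10, 11), [12, 22), [23, 30).
A \ B = [0, 4), [22, 23).
Total: 4 + 1 = 5.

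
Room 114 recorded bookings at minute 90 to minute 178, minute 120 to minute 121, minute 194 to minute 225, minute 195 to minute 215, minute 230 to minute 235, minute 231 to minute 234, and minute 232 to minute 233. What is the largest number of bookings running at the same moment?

Sweep endpoints in order; track running count of active intervals.
Peak of 3 reached at minute 232.

3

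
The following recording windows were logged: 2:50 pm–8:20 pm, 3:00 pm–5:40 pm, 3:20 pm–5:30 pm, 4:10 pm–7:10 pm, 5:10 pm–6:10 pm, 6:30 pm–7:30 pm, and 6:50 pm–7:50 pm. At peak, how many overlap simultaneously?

5

Sweep endpoints in order; track running count of active intervals.
Peak of 5 reached at 5:10 pm.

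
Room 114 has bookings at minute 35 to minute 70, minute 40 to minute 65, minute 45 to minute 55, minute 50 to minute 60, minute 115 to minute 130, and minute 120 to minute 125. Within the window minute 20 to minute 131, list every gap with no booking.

minute 20 to minute 35, minute 70 to minute 115, minute 130 to minute 131

Covered (merged): minute 35 to minute 70, minute 115 to minute 130.
Gaps within minute 20 to minute 131: minute 20 to minute 35, minute 70 to minute 115, minute 130 to minute 131.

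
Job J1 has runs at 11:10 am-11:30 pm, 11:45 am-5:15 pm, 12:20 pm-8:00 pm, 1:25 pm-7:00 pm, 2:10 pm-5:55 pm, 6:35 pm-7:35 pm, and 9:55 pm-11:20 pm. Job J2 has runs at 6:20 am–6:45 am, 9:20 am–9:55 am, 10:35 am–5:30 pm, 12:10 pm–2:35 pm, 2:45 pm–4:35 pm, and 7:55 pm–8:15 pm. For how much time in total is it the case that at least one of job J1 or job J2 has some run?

13 h 55 min

A, merged: 11:10 am–11:30 pm.
B, merged: 6:20 am–6:45 am, 9:20 am–9:55 am, 10:35 am–5:30 pm, 7:55 pm–8:15 pm.
A ∪ B = 6:20 am–6:45 am, 9:20 am–9:55 am, 10:35 am–11:30 pm.
Total: 25 min + 35 min + 12 h 55 min = 13 h 55 min.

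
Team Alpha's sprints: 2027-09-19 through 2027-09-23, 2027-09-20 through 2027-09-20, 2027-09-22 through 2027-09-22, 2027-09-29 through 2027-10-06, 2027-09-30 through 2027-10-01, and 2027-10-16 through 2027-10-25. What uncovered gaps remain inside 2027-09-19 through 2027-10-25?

The merged coverage is 2027-09-19 through 2027-09-23, 2027-09-29 through 2027-10-06, 2027-10-16 through 2027-10-25.
Gaps within 2027-09-19 through 2027-10-25: 2027-09-24 through 2027-09-28, 2027-10-07 through 2027-10-15.

2027-09-24 through 2027-09-28, 2027-10-07 through 2027-10-15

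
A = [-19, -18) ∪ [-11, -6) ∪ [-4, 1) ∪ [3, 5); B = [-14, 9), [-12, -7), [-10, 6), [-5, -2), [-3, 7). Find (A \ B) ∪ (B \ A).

[-19, -18) ∪ [-14, -11) ∪ [-6, -4) ∪ [1, 3) ∪ [5, 9)

Merge the second list: [-14, 9).
Only in the first: [-19, -18).
Only in the second: [-14, -11), [-6, -4), [1, 3), [5, 9).
Together these are the periods covered by exactly one.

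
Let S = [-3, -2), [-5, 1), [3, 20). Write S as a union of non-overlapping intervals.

[-5, 1) ∪ [3, 20)

Sort by start: [-5, 1), [-3, -2), [3, 20).
[-3, -2) overlaps/touches [-5, 1) → extend to [-5, 1).
[3, 20) is disjoint → start new block.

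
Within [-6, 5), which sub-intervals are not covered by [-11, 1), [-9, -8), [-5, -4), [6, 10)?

[1, 5)

The merged coverage is [-11, 1), [6, 10).
Complement within [-6, 5): [1, 5).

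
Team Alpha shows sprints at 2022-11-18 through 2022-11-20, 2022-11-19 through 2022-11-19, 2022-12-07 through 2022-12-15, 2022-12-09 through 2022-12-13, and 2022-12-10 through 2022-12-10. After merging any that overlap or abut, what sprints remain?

2022-11-19 through 2022-11-19 overlaps/touches 2022-11-18 through 2022-11-20 → extend to 2022-11-18 through 2022-11-20.
2022-12-07 through 2022-12-15 is disjoint → start new block.
2022-12-09 through 2022-12-13 overlaps/touches 2022-12-07 through 2022-12-15 → extend to 2022-12-07 through 2022-12-15.
2022-12-10 through 2022-12-10 overlaps/touches 2022-12-07 through 2022-12-15 → extend to 2022-12-07 through 2022-12-15.

2022-11-18 through 2022-11-20, 2022-12-07 through 2022-12-15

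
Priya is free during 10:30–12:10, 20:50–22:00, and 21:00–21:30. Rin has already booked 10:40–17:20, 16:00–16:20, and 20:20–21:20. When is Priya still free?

10:30–10:40, 21:20–22:00

Merge the first list: 10:30–12:10, 20:50–22:00.
Merge the second list: 10:40–17:20, 20:20–21:20.
10:30–12:10 with B removed leaves 10:30–10:40.
20:50–22:00 with B removed leaves 21:20–22:00.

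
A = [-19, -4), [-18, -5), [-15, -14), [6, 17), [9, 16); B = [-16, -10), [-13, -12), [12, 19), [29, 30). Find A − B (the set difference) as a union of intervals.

[-19, -16) ∪ [-10, -4) ∪ [6, 12)

A, merged: [-19, -4), [6, 17).
B, merged: [-16, -10), [12, 19), [29, 30).
[-19, -4) with B removed leaves [-19, -16), [-10, -4).
[6, 17) with B removed leaves [6, 12).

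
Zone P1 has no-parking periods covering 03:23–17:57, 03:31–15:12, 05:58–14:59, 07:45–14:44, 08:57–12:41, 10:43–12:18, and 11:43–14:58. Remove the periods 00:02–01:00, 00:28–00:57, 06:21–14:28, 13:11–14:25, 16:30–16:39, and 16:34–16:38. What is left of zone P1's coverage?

First set merges to 03:23–17:57.
Second set merges to 00:02–01:00, 06:21–14:28, 16:30–16:39.
03:23–17:57 with B removed leaves 03:23–06:21, 14:28–16:30, 16:39–17:57.

03:23–06:21, 14:28–16:30, 16:39–17:57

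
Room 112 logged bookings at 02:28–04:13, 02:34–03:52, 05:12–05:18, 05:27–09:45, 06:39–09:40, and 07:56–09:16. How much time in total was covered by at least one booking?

Merged: 02:28–04:13, 05:12–05:18, 05:27–09:45.
Lengths: 1 h 45 min + 6 min + 4 h 18 min = 6 h 9 min.

6 h 9 min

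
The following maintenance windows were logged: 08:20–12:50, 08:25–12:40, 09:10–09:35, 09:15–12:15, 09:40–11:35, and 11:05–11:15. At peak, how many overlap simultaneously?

5

At 11:05, 5 of the intervals are simultaneously active.
No point has more.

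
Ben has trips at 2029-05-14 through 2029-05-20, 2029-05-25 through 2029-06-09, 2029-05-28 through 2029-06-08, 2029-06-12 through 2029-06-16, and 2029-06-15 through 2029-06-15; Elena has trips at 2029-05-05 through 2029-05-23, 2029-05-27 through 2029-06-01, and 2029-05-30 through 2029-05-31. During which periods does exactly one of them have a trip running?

A, merged: 2029-05-14 through 2029-05-20, 2029-05-25 through 2029-06-09, 2029-06-12 through 2029-06-16.
B, merged: 2029-05-05 through 2029-05-23, 2029-05-27 through 2029-06-01.
A \ B = 2029-05-25 through 2029-05-26, 2029-06-02 through 2029-06-09, 2029-06-12 through 2029-06-16.
B \ A = 2029-05-05 through 2029-05-13, 2029-05-21 through 2029-05-23.
Union of the two gives the symmetric difference.

2029-05-05 through 2029-05-13, 2029-05-21 through 2029-05-23, 2029-05-25 through 2029-05-26, 2029-06-02 through 2029-06-09, 2029-06-12 through 2029-06-16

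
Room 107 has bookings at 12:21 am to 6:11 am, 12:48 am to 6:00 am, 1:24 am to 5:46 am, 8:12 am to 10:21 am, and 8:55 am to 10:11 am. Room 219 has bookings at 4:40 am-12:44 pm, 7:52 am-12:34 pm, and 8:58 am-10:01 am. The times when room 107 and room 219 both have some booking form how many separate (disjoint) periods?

Merge the first list: 12:21 am–6:11 am, 8:12 am–10:21 am.
Merge the second list: 4:40 am–12:44 pm.
A ∩ B = 4:40 am–6:11 am, 8:12 am–10:21 am.
That is 2 disjoint pieces.

2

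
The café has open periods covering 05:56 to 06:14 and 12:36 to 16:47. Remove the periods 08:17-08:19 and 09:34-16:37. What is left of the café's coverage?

05:56–06:14 is untouched.
12:36–16:47 with B removed leaves 16:37–16:47.

05:56–06:14, 16:37–16:47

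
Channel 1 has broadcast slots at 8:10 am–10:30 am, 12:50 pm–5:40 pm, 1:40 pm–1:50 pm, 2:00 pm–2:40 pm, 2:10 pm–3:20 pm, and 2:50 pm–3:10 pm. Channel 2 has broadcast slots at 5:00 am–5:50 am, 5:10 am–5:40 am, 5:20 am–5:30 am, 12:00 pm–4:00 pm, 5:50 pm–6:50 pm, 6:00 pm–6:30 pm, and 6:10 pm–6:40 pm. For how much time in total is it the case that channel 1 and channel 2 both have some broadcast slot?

First set merges to 8:10 am–10:30 am, 12:50 pm–5:40 pm.
Second set merges to 5:00 am–5:50 am, 12:00 pm–4:00 pm, 5:50 pm–6:50 pm.
A ∩ B = 12:50 pm–4:00 pm.
Total: 3 h 10 min.

3 h 10 min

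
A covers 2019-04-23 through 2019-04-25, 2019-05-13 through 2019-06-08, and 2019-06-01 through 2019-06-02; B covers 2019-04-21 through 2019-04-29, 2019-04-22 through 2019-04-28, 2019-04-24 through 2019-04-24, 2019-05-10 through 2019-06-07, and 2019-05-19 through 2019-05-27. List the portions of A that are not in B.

2019-06-08 through 2019-06-08

A, merged: 2019-04-23 through 2019-04-25, 2019-05-13 through 2019-06-08.
B, merged: 2019-04-21 through 2019-04-29, 2019-05-10 through 2019-06-07.
2019-04-23 through 2019-04-25: entirely removed.
2019-05-13 through 2019-06-08 \ B = 2019-06-08 through 2019-06-08.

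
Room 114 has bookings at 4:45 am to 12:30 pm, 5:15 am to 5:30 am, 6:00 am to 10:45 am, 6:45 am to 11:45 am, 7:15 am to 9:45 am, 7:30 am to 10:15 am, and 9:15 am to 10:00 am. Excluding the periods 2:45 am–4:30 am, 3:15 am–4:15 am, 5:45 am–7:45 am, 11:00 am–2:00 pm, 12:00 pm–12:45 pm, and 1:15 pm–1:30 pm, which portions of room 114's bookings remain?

First set merges to 4:45 am-12:30 pm.
Second set merges to 2:45 am-4:30 am, 5:45 am-7:45 am, 11:00 am-2:00 pm.
4:45 am-12:30 pm minus B → 4:45 am-5:45 am, 7:45 am-11:00 am.

4:45 am-5:45 am, 7:45 am-11:00 am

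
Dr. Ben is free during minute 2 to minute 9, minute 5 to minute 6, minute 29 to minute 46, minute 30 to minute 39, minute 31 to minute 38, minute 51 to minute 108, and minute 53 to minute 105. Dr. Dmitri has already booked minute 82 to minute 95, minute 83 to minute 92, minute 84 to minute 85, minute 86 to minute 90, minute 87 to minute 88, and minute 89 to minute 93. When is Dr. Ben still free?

minute 2 to minute 9, minute 29 to minute 46, minute 51 to minute 82, minute 95 to minute 108

Merge the first list: minute 2 to minute 9, minute 29 to minute 46, minute 51 to minute 108.
Merge the second list: minute 82 to minute 95.
minute 2 to minute 9: no B overlap → unchanged.
minute 29 to minute 46: no B overlap → unchanged.
minute 51 to minute 108 minus B → minute 51 to minute 82, minute 95 to minute 108.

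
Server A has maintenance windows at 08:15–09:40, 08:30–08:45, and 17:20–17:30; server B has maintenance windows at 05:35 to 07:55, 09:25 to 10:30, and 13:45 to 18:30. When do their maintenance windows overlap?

09:25–09:40, 17:20–17:30

Merge the first list: 08:15–09:40, 17:20–17:30.
08:15–09:40 overlaps B on 09:25–09:40.
17:20–17:30 overlaps B on 17:20–17:30.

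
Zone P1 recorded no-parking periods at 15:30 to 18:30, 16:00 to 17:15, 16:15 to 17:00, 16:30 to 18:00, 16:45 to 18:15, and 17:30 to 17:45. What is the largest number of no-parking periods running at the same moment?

Sweep endpoints in order; track running count of active intervals.
Peak of 5 reached at 16:45.

5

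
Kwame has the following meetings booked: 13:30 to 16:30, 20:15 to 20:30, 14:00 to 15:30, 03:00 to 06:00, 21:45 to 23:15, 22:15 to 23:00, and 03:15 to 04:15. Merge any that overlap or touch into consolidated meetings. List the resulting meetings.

03:00–06:00, 13:30–16:30, 20:15–20:30, 21:45–23:15

Sort by start: 03:00–06:00, 03:15–04:15, 13:30–16:30, 14:00–15:30, 20:15–20:30, 21:45–23:15, 22:15–23:00.
03:15–04:15 overlaps/touches 03:00–06:00 → extend to 03:00–06:00.
13:30–16:30 is disjoint → start new block.
14:00–15:30 overlaps/touches 13:30–16:30 → extend to 13:30–16:30.
20:15–20:30 is disjoint → start new block.
21:45–23:15 is disjoint → start new block.
22:15–23:00 overlaps/touches 21:45–23:15 → extend to 21:45–23:15.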